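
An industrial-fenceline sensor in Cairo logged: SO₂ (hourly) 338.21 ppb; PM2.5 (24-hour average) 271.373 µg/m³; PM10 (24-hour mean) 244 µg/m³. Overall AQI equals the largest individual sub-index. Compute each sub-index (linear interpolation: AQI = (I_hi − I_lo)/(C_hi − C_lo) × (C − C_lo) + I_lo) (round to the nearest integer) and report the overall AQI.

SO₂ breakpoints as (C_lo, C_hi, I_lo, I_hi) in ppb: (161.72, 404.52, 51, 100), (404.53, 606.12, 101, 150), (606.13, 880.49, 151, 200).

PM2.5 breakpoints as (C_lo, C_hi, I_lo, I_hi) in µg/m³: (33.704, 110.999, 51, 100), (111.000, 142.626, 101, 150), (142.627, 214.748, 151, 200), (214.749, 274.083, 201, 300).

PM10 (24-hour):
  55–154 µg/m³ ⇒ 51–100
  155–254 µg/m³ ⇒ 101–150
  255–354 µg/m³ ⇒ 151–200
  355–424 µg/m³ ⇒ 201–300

295

SO₂: 338.21 lies in 161.72–404.52, so I_lo=51, I_hi=100, C_lo=161.72, C_hi=404.52.
(100−51)/(404.52−161.72) × (338.21−161.72) + 51 = 49/242.80 × 176.49 + 51 ≈ 86.62 → 87.
PM2.5: 271.373 ∈ [214.749, 274.083] ↔ index [201, 300].
201 + (271.373−214.749)·(300−201)/(274.083−214.749) = 201 + 56.624·99/59.334 ≈ 295.48, so AQI = 295.
PM10: row 155–254 (AQI 101–150). (150−101)·(244−155)/(254−155) + 101 = 49·89/99 + 101 ≈ 145.05 → 145.
Sub-indices: SO₂→87, PM2.5→295, PM10→145. Overall AQI = max = 295; dominant pollutant is PM2.5.
AQI 295: Very Unhealthy.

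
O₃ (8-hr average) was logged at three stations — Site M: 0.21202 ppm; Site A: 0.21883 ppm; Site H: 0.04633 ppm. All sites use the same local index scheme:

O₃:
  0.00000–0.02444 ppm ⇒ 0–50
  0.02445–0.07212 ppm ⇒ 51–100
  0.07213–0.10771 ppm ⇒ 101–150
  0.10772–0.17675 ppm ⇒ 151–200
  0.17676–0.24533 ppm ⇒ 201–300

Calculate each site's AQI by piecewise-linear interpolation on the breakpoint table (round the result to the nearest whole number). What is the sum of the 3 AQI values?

Site M: 0.21202 ∈ [0.17676, 0.24533] ↔ index [201, 300].
201 + (0.21202−0.17676)·(300−201)/(0.24533−0.17676) = 201 + 0.03526·99/0.06857 ≈ 251.91, so AQI = 252.
Site A: 0.21883 ∈ [0.17676, 0.24533] ↔ index [201, 300].
201 + (0.21883−0.17676)·(300−201)/(0.24533−0.17676) = 201 + 0.04207·99/0.06857 ≈ 261.74, so AQI = 262.
Site H: 0.04633 ∈ [0.02445, 0.07212] ↔ index [51, 100].
51 + (0.04633−0.02445)·(100−51)/(0.07212−0.02445) = 51 + 0.02188·49/0.04767 ≈ 73.49, so AQI = 73.
AQIs: Site M=252, Site A=262, Site H=73. Sum = 252 + 262 + 73 = 587.

587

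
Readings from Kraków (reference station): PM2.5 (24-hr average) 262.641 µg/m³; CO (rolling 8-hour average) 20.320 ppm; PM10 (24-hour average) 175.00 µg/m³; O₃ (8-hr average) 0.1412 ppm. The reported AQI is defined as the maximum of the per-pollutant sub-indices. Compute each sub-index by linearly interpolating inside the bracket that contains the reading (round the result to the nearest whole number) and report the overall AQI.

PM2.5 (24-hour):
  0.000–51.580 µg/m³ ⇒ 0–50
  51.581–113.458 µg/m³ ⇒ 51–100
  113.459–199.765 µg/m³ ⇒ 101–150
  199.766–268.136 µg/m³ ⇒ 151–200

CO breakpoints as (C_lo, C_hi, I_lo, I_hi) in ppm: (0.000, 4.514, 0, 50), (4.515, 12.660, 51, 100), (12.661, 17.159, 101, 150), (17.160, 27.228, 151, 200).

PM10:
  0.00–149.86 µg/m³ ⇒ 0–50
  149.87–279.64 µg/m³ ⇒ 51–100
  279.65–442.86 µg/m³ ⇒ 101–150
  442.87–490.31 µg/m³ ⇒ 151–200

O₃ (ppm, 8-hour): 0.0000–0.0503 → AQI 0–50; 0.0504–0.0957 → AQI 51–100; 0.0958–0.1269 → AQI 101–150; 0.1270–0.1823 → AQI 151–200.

196

PM2.5: 262.641 ∈ [199.766, 268.136] ↔ index [151, 200].
151 + (262.641−199.766)·(200−151)/(268.136−199.766) = 151 + 62.875·49/68.370 ≈ 196.06, so AQI = 196.
CO: 20.320 lies in 17.160–27.228, so I_lo=151, I_hi=200, C_lo=17.160, C_hi=27.228.
(200−151)/(27.228−17.160) × (20.320−17.160) + 151 = 49/10.068 × 3.160 + 151 ≈ 166.38 → 166.
PM10: 175.00 lies in 149.87–279.64, so I_lo=51, I_hi=100, C_lo=149.87, C_hi=279.64.
(100−51)/(279.64−149.87) × (175.00−149.87) + 51 = 49/129.77 × 25.13 + 51 ≈ 60.49 → 60.
O₃: 0.1412 lies in 0.1270–0.1823, so I_lo=151, I_hi=200, C_lo=0.1270, C_hi=0.1823.
(200−151)/(0.1823−0.1270) × (0.1412−0.1270) + 151 = 49/0.0553 × 0.0142 + 151 ≈ 163.58 → 164.
Sub-indices: PM2.5→196, CO→166, PM10→60, O₃→164. Overall AQI = max = 196; dominant pollutant is PM2.5.
AQI 196: Unhealthy.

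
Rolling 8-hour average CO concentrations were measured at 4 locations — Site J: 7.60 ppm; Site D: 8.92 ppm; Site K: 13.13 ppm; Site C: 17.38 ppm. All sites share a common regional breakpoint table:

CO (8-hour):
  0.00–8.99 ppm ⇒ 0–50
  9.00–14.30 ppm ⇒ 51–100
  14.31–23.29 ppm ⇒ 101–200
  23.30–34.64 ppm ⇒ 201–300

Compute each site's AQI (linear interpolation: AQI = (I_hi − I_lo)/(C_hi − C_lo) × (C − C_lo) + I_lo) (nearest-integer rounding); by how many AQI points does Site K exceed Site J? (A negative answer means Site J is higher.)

Site J: 7.60 ∈ [0.00, 8.99] ↔ index [0, 50].
0 + (7.60−0.00)·(50−0)/(8.99−0.00) = 0 + 7.60·50/8.99 ≈ 42.27, so AQI = 42.
Site D: row 0.00–8.99 (AQI 0–50). (50−0)·(8.92−0.00)/(8.99−0.00) + 0 = 50·8.92/8.99 + 0 ≈ 49.61 → 50.
Site K: 13.13 lies in 9.00–14.30, so I_lo=51, I_hi=100, C_lo=9.00, C_hi=14.30.
(100−51)/(14.30−9.00) × (13.13−9.00) + 51 = 49/5.30 × 4.13 + 51 ≈ 89.18 → 89.
Site C: 17.38 ∈ [14.31, 23.29] ↔ index [101, 200].
101 + (17.38−14.31)·(200−101)/(23.29−14.31) = 101 + 3.07·99/8.98 ≈ 134.85, so AQI = 135.
AQIs: Site J=42, Site D=50, Site K=89, Site C=135. Site K (89) − Site J (42) = 47.

47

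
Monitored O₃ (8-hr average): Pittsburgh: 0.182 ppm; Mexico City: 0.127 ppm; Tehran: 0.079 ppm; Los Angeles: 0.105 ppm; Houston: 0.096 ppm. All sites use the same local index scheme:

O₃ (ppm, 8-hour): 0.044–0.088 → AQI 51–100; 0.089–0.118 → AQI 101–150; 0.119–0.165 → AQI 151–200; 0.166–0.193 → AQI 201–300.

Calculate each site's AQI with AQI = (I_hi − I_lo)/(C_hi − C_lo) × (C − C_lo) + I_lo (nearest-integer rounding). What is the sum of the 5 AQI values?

751

Pittsburgh: 0.182 ∈ [0.166, 0.193] ↔ index [201, 300].
201 + (0.182−0.166)·(300−201)/(0.193−0.166) = 201 + 0.016·99/0.027 ≈ 259.67, so AQI = 260.
Mexico City: 0.127 lies in 0.119–0.165, so I_lo=151, I_hi=200, C_lo=0.119, C_hi=0.165.
(200−151)/(0.165−0.119) × (0.127−0.119) + 151 = 49/0.046 × 0.008 + 151 ≈ 159.52 → 160.
Tehran: row 0.044–0.088 (AQI 51–100). (100−51)·(0.079−0.044)/(0.088−0.044) + 51 = 49·0.035/0.044 + 51 ≈ 89.98 → 90.
Los Angeles: 0.105 lies in 0.089–0.118, so I_lo=101, I_hi=150, C_lo=0.089, C_hi=0.118.
(150−101)/(0.118−0.089) × (0.105−0.089) + 101 = 49/0.029 × 0.016 + 101 ≈ 128.03 → 128.
Houston: row 0.089–0.118 (AQI 101–150). (150−101)·(0.096−0.089)/(0.118−0.089) + 101 = 49·0.007/0.029 + 101 ≈ 112.83 → 113.
AQIs: Pittsburgh=260, Mexico City=160, Tehran=90, Los Angeles=128, Houston=113. Sum = 260 + 160 + 90 + 128 + 113 = 751.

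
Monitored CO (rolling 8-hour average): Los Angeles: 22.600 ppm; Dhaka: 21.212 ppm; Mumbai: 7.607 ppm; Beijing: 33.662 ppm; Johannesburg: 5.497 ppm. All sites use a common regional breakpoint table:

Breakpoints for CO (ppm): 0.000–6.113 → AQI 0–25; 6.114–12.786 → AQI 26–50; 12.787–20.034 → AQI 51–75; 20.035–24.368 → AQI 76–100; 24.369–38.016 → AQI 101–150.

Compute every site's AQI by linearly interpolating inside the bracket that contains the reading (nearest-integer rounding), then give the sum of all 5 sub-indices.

Los Angeles: 22.600 ∈ [20.035, 24.368] ↔ index [76, 100].
76 + (22.600−20.035)·(100−76)/(24.368−20.035) = 76 + 2.565·24/4.333 ≈ 90.21, so AQI = 90.
Dhaka: 21.212 ∈ [20.035, 24.368] ↔ index [76, 100].
76 + (21.212−20.035)·(100−76)/(24.368−20.035) = 76 + 1.177·24/4.333 ≈ 82.52, so AQI = 83.
Mumbai: row 6.114–12.786 (AQI 26–50). (50−26)·(7.607−6.114)/(12.786−6.114) + 26 = 24·1.493/6.672 + 26 ≈ 31.37 → 31.
Beijing 33.662: bracket 24.369–38.016 → index 101–150; slope 49/13.647, offset 9.293.
AQI = 101 + 49/13.647·9.293 ≈ 134.37 ⇒ 134.
Johannesburg: 5.497 lies in 0.000–6.113, so I_lo=0, I_hi=25, C_lo=0.000, C_hi=6.113.
(25−0)/(6.113−0.000) × (5.497−0.000) + 0 = 25/6.113 × 5.497 + 0 ≈ 22.48 → 22.
AQIs: Los Angeles=90, Dhaka=83, Mumbai=31, Beijing=134, Johannesburg=22. Sum = 90 + 83 + 31 + 134 + 22 = 360.

360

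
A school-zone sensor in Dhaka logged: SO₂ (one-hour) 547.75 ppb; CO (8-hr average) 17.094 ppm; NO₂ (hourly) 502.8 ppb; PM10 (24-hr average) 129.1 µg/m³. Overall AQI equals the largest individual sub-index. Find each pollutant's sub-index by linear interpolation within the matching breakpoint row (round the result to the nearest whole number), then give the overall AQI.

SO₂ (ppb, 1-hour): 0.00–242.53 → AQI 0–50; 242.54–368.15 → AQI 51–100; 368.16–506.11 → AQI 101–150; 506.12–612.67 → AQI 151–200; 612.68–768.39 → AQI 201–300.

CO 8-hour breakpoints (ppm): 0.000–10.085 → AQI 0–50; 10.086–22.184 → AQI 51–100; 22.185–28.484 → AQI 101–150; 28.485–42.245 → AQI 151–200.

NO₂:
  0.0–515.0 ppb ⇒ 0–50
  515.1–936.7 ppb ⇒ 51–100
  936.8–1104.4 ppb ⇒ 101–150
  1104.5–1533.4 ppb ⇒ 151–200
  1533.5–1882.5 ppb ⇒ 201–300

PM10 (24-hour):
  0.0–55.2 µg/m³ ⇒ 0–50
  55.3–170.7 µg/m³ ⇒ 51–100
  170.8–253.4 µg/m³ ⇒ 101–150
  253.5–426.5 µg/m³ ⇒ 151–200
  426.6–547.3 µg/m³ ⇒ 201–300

170

SO₂: row 506.12–612.67 (AQI 151–200). (200−151)·(547.75−506.12)/(612.67−506.12) + 151 = 49·41.63/106.55 + 151 ≈ 170.14 → 170.
CO: 17.094 lies in 10.086–22.184, so I_lo=51, I_hi=100, C_lo=10.086, C_hi=22.184.
(100−51)/(22.184−10.086) × (17.094−10.086) + 51 = 49/12.098 × 7.008 + 51 ≈ 79.38 → 79.
NO₂ 502.8: bracket 0.0–515.0 → index 0–50; slope 50/515.0, offset 502.8.
AQI = 0 + 50/515.0·502.8 ≈ 48.82 ⇒ 49.
PM10 129.1: bracket 55.3–170.7 → index 51–100; slope 49/115.4, offset 73.8.
AQI = 51 + 49/115.4·73.8 ≈ 82.34 ⇒ 82.
Sub-indices: SO₂→170, CO→79, NO₂→49, PM10→82. Overall AQI = max = 170; dominant pollutant is SO₂.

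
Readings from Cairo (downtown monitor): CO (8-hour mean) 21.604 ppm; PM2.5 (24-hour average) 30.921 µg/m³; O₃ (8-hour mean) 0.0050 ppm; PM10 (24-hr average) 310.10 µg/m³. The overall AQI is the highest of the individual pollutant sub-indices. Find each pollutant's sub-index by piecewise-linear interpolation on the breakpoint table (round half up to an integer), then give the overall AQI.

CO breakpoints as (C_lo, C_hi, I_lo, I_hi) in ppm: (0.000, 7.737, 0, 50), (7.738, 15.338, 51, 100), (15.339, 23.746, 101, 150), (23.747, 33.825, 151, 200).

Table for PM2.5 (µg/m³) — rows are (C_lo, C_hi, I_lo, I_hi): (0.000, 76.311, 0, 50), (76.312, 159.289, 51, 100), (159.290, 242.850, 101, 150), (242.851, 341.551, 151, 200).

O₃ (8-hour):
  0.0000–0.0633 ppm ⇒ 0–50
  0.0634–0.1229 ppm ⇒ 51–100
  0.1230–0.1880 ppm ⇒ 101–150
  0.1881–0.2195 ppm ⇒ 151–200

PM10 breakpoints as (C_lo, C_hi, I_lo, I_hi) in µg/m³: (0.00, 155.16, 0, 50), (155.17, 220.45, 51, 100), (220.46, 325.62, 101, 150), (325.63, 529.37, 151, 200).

CO 21.604: bracket 15.339–23.746 → index 101–150; slope 49/8.407, offset 6.265.
AQI = 101 + 49/8.407·6.265 ≈ 137.52 ⇒ 138.
PM2.5: 30.921 ∈ [0.000, 76.311] ↔ index [0, 50].
0 + (30.921−0.000)·(50−0)/(76.311−0.000) = 0 + 30.921·50/76.311 ≈ 20.26, so AQI = 20.
O₃: 0.0050 lies in 0.0000–0.0633, so I_lo=0, I_hi=50, C_lo=0.0000, C_hi=0.0633.
(50−0)/(0.0633−0.0000) × (0.0050−0.0000) + 0 = 50/0.0633 × 0.0050 + 0 ≈ 3.95 → 4.
PM10: 310.10 lies in 220.46–325.62, so I_lo=101, I_hi=150, C_lo=220.46, C_hi=325.62.
(150−101)/(325.62−220.46) × (310.10−220.46) + 101 = 49/105.16 × 89.64 + 101 ≈ 142.77 → 143.
Sub-indices: CO→138, PM2.5→20, O₃→4, PM10→143. Overall AQI = max = 143; dominant pollutant is PM10.

143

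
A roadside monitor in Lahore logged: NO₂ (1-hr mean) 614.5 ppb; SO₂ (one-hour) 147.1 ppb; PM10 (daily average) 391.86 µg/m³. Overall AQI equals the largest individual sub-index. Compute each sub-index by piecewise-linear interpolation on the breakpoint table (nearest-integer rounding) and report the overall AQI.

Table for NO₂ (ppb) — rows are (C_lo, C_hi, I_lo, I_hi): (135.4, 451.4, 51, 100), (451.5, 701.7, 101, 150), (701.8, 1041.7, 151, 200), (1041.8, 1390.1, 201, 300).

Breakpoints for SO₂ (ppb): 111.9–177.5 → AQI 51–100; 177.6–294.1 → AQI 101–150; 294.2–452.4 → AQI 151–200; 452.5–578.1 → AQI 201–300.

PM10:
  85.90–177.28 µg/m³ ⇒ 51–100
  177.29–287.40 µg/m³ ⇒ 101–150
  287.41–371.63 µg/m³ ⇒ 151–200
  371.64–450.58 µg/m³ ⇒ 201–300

NO₂: 614.5 ∈ [451.5, 701.7] ↔ index [101, 150].
101 + (614.5−451.5)·(150−101)/(701.7−451.5) = 101 + 163.0·49/250.2 ≈ 132.92, so AQI = 133.
SO₂: row 111.9–177.5 (AQI 51–100). (100−51)·(147.1−111.9)/(177.5−111.9) + 51 = 49·35.2/65.6 + 51 ≈ 77.29 → 77.
PM10: 391.86 ∈ [371.64, 450.58] ↔ index [201, 300].
201 + (391.86−371.64)·(300−201)/(450.58−371.64) = 201 + 20.22·99/78.94 ≈ 226.36, so AQI = 226.
Sub-indices: NO₂→133, SO₂→77, PM10→226. Overall AQI = max = 226; dominant pollutant is PM10.

226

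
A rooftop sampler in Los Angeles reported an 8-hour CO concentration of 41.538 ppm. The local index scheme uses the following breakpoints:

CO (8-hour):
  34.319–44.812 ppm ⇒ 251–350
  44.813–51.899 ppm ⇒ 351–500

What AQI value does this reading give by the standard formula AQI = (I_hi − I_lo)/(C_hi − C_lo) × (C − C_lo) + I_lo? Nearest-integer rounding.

CO 41.538: bracket 34.319–44.812 → index 251–350; slope 99/10.493, offset 7.219.
AQI = 251 + 99/10.493·7.219 ≈ 319.11 ⇒ 319.

319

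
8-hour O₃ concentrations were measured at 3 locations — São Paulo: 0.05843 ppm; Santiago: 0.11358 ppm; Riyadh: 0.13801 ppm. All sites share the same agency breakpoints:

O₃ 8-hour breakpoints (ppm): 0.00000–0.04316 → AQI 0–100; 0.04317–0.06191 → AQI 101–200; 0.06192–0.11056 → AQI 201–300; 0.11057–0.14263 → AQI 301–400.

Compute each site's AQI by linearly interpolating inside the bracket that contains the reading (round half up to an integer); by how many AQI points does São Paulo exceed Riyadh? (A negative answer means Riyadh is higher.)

-204

São Paulo: row 0.04317–0.06191 (AQI 101–200). (200−101)·(0.05843−0.04317)/(0.06191−0.04317) + 101 = 99·0.01526/0.01874 + 101 ≈ 181.62 → 182.
Santiago: row 0.11057–0.14263 (AQI 301–400). (400−301)·(0.11358−0.11057)/(0.14263−0.11057) + 301 = 99·0.00301/0.03206 + 301 ≈ 310.29 → 310.
Riyadh: 0.13801 lies in 0.11057–0.14263, so I_lo=301, I_hi=400, C_lo=0.11057, C_hi=0.14263.
(400−301)/(0.14263−0.11057) × (0.13801−0.11057) + 301 = 99/0.03206 × 0.02744 + 301 ≈ 385.73 → 386.
AQIs: São Paulo=182, Santiago=310, Riyadh=386. São Paulo (182) − Riyadh (386) = -204.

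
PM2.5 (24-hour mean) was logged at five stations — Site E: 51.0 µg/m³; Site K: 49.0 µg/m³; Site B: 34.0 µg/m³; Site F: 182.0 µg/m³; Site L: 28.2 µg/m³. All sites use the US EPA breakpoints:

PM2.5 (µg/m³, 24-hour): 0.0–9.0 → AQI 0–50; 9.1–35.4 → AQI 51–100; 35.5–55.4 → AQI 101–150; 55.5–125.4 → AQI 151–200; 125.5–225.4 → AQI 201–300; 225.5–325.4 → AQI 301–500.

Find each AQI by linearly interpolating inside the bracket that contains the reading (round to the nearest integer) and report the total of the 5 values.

714

Site E: 51.0 lies in 35.5–55.4, so I_lo=101, I_hi=150, C_lo=35.5, C_hi=55.4.
(150−101)/(55.4−35.5) × (51.0−35.5) + 101 = 49/19.9 × 15.5 + 101 ≈ 139.17 → 139.
Site K: 49.0 ∈ [35.5, 55.4] ↔ index [101, 150].
101 + (49.0−35.5)·(150−101)/(55.4−35.5) = 101 + 13.5·49/19.9 ≈ 134.24, so AQI = 134.
Site B: 34.0 ∈ [9.1, 35.4] ↔ index [51, 100].
51 + (34.0−9.1)·(100−51)/(35.4−9.1) = 51 + 24.9·49/26.3 ≈ 97.39, so AQI = 97.
Site F: 182.0 lies in 125.5–225.4, so I_lo=201, I_hi=300, C_lo=125.5, C_hi=225.4.
(300−201)/(225.4−125.5) × (182.0−125.5) + 201 = 99/99.9 × 56.5 + 201 ≈ 256.99 → 257.
Site L: 28.2 ∈ [9.1, 35.4] ↔ index [51, 100].
51 + (28.2−9.1)·(100−51)/(35.4−9.1) = 51 + 19.1·49/26.3 ≈ 86.59, so AQI = 87.
AQIs: Site E=139, Site K=134, Site B=97, Site F=257, Site L=87. Sum = 139 + 134 + 97 + 257 + 87 = 714.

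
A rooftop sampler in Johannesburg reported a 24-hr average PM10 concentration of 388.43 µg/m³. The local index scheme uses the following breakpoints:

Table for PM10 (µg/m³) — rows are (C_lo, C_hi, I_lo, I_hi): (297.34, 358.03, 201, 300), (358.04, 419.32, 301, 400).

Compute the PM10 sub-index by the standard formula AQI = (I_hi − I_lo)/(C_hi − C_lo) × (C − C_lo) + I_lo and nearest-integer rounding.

PM10 388.43: bracket 358.04–419.32 → index 301–400; slope 99/61.28, offset 30.39.
AQI = 301 + 99/61.28·30.39 ≈ 350.10 ⇒ 350.

350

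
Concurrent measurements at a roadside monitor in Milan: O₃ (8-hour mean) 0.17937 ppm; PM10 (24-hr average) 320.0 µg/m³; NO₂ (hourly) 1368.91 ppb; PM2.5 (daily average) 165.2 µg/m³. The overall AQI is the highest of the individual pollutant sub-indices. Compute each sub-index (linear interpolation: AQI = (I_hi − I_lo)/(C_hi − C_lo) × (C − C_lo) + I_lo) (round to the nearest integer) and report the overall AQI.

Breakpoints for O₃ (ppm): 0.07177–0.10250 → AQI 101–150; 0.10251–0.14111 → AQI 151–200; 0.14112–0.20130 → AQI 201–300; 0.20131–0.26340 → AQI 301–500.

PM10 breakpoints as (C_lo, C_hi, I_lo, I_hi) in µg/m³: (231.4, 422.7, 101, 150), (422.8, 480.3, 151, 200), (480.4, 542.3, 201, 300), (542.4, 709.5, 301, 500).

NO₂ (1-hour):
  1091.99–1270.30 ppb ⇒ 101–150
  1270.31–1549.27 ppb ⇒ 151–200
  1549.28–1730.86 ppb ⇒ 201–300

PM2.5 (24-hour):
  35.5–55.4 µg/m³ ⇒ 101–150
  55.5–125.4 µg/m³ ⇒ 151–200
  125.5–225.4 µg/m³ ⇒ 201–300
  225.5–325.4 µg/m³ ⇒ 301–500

O₃: 0.17937 lies in 0.14112–0.20130, so I_lo=201, I_hi=300, C_lo=0.14112, C_hi=0.20130.
(300−201)/(0.20130−0.14112) × (0.17937−0.14112) + 201 = 99/0.06018 × 0.03825 + 201 ≈ 263.92 → 264.
PM10: 320.0 ∈ [231.4, 422.7] ↔ index [101, 150].
101 + (320.0−231.4)·(150−101)/(422.7−231.4) = 101 + 88.6·49/191.3 ≈ 123.69, so AQI = 124.
NO₂: row 1270.31–1549.27 (AQI 151–200). (200−151)·(1368.91−1270.31)/(1549.27−1270.31) + 151 = 49·98.60/278.96 + 151 ≈ 168.32 → 168.
PM2.5: row 125.5–225.4 (AQI 201–300). (300−201)·(165.2−125.5)/(225.4−125.5) + 201 = 99·39.7/99.9 + 201 ≈ 240.34 → 240.
Sub-indices: O₃→264, PM10→124, NO₂→168, PM2.5→240. Overall AQI = max = 264; dominant pollutant is O₃.

264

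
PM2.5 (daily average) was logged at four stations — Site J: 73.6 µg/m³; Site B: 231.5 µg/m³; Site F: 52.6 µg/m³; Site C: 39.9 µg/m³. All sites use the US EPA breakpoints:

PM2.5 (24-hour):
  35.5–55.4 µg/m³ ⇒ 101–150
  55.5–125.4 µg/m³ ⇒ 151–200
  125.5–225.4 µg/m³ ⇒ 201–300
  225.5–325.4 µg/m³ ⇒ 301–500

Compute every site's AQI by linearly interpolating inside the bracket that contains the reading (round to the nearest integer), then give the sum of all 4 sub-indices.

732

Site J 73.6: bracket 55.5–125.4 → index 151–200; slope 49/69.9, offset 18.1.
AQI = 151 + 49/69.9·18.1 ≈ 163.69 ⇒ 164.
Site B 231.5: bracket 225.5–325.4 → index 301–500; slope 199/99.9, offset 6.0.
AQI = 301 + 199/99.9·6.0 ≈ 312.95 ⇒ 313.
Site F 52.6: bracket 35.5–55.4 → index 101–150; slope 49/19.9, offset 17.1.
AQI = 101 + 49/19.9·17.1 ≈ 143.11 ⇒ 143.
Site C: row 35.5–55.4 (AQI 101–150). (150−101)·(39.9−35.5)/(55.4−35.5) + 101 = 49·4.4/19.9 + 101 ≈ 111.83 → 112.
AQIs: Site J=164, Site B=313, Site F=143, Site C=112. Sum = 164 + 313 + 143 + 112 = 732.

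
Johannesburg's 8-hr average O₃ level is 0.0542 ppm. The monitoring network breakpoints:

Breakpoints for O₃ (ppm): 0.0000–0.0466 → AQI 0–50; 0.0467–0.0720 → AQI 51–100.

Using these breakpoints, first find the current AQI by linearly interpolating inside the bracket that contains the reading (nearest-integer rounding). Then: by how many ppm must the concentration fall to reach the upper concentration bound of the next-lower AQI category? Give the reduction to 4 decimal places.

0.0076

O₃ 0.0542: bracket 0.0467–0.0720 → index 51–100; slope 49/0.0253, offset 0.0075.
AQI = 51 + 49/0.0253·0.0075 ≈ 65.53 ⇒ 66.
Current AQI 66 is in the Moderate range (51–100). The next-lower category tops out at AQI 50, whose upper concentration bound is 0.0466 ppm.
Reduction needed = 0.0542 − 0.0466 = 0.0076 ppm.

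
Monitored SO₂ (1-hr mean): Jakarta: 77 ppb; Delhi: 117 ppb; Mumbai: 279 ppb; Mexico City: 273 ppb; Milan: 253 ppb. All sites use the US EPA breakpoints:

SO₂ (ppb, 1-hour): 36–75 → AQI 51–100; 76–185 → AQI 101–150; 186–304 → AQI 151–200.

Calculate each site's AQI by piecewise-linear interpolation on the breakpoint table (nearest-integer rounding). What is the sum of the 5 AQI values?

776

Jakarta 77: bracket 76–185 → index 101–150; slope 49/109, offset 1.
AQI = 101 + 49/109·1 ≈ 101.45 ⇒ 101.
Delhi: 117 ∈ [76, 185] ↔ index [101, 150].
101 + (117−76)·(150−101)/(185−76) = 101 + 41·49/109 ≈ 119.43, so AQI = 119.
Mumbai: 279 ∈ [186, 304] ↔ index [151, 200].
151 + (279−186)·(200−151)/(304−186) = 151 + 93·49/118 ≈ 189.62, so AQI = 190.
Mexico City 273: bracket 186–304 → index 151–200; slope 49/118, offset 87.
AQI = 151 + 49/118·87 ≈ 187.13 ⇒ 187.
Milan: 253 ∈ [186, 304] ↔ index [151, 200].
151 + (253−186)·(200−151)/(304−186) = 151 + 67·49/118 ≈ 178.82, so AQI = 179.
AQIs: Jakarta=101, Delhi=119, Mumbai=190, Mexico City=187, Milan=179. Sum = 101 + 119 + 190 + 187 + 179 = 776.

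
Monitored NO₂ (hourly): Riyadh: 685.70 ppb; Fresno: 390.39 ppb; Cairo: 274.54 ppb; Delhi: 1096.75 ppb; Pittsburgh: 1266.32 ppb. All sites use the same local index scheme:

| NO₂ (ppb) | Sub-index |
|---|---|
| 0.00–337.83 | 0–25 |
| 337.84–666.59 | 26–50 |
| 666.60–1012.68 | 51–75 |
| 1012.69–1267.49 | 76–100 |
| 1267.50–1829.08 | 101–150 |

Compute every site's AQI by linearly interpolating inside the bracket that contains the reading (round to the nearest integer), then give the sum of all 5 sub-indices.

286

Riyadh: 685.70 ∈ [666.60, 1012.68] ↔ index [51, 75].
51 + (685.70−666.60)·(75−51)/(1012.68−666.60) = 51 + 19.10·24/346.08 ≈ 52.32, so AQI = 52.
Fresno: row 337.84–666.59 (AQI 26–50). (50−26)·(390.39−337.84)/(666.59−337.84) + 26 = 24·52.55/328.75 + 26 ≈ 29.84 → 30.
Cairo: 274.54 lies in 0.00–337.83, so I_lo=0, I_hi=25, C_lo=0.00, C_hi=337.83.
(25−0)/(337.83−0.00) × (274.54−0.00) + 0 = 25/337.83 × 274.54 + 0 ≈ 20.32 → 20.
Delhi 1096.75: bracket 1012.69–1267.49 → index 76–100; slope 24/254.80, offset 84.06.
AQI = 76 + 24/254.80·84.06 ≈ 83.92 ⇒ 84.
Pittsburgh 1266.32: bracket 1012.69–1267.49 → index 76–100; slope 24/254.80, offset 253.63.
AQI = 76 + 24/254.80·253.63 ≈ 99.89 ⇒ 100.
AQIs: Riyadh=52, Fresno=30, Cairo=20, Delhi=84, Pittsburgh=100. Sum = 52 + 30 + 20 + 84 + 100 = 286.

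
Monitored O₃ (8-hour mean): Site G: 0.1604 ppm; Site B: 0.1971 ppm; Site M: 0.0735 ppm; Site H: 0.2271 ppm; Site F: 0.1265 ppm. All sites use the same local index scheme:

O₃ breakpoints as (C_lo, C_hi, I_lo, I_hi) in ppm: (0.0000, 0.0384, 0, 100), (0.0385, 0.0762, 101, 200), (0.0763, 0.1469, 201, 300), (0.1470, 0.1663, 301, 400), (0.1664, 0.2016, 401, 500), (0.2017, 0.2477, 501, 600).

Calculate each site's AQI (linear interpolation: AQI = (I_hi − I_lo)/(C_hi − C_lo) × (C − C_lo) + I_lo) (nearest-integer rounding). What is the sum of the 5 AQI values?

1877

Site G: 0.1604 ∈ [0.1470, 0.1663] ↔ index [301, 400].
301 + (0.1604−0.1470)·(400−301)/(0.1663−0.1470) = 301 + 0.0134·99/0.0193 ≈ 369.74, so AQI = 370.
Site B 0.1971: bracket 0.1664–0.2016 → index 401–500; slope 99/0.0352, offset 0.0307.
AQI = 401 + 99/0.0352·0.0307 ≈ 487.34 ⇒ 487.
Site M: 0.0735 ∈ [0.0385, 0.0762] ↔ index [101, 200].
101 + (0.0735−0.0385)·(200−101)/(0.0762−0.0385) = 101 + 0.0350·99/0.0377 ≈ 192.91, so AQI = 193.
Site H: 0.2271 lies in 0.2017–0.2477, so I_lo=501, I_hi=600, C_lo=0.2017, C_hi=0.2477.
(600−501)/(0.2477−0.2017) × (0.2271−0.2017) + 501 = 99/0.0460 × 0.0254 + 501 ≈ 555.67 → 556.
Site F: 0.1265 lies in 0.0763–0.1469, so I_lo=201, I_hi=300, C_lo=0.0763, C_hi=0.1469.
(300−201)/(0.1469−0.0763) × (0.1265−0.0763) + 201 = 99/0.0706 × 0.0502 + 201 ≈ 271.39 → 271.
AQIs: Site G=370, Site B=487, Site M=193, Site H=556, Site F=271. Sum = 370 + 487 + 193 + 556 + 271 = 1877.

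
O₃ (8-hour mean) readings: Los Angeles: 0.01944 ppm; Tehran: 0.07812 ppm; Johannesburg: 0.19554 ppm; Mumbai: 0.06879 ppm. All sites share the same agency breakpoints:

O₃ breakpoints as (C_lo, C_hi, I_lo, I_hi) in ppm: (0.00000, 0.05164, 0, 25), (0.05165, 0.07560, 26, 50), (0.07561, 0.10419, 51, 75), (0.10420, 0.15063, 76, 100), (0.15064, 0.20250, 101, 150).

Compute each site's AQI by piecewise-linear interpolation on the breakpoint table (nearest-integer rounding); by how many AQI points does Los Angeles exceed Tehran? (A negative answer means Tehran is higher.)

-44

Los Angeles 0.01944: bracket 0.00000–0.05164 → index 0–25; slope 25/0.05164, offset 0.01944.
AQI = 0 + 25/0.05164·0.01944 ≈ 9.41 ⇒ 9.
Tehran: 0.07812 lies in 0.07561–0.10419, so I_lo=51, I_hi=75, C_lo=0.07561, C_hi=0.10419.
(75−51)/(0.10419−0.07561) × (0.07812−0.07561) + 51 = 24/0.02858 × 0.00251 + 51 ≈ 53.11 → 53.
Johannesburg 0.19554: bracket 0.15064–0.20250 → index 101–150; slope 49/0.05186, offset 0.04490.
AQI = 101 + 49/0.05186·0.04490 ≈ 143.42 ⇒ 143.
Mumbai: row 0.05165–0.07560 (AQI 26–50). (50−26)·(0.06879−0.05165)/(0.07560−0.05165) + 26 = 24·0.01714/0.02395 + 26 ≈ 43.18 → 43.
AQIs: Los Angeles=9, Tehran=53, Johannesburg=143, Mumbai=43. Los Angeles (9) − Tehran (53) = -44.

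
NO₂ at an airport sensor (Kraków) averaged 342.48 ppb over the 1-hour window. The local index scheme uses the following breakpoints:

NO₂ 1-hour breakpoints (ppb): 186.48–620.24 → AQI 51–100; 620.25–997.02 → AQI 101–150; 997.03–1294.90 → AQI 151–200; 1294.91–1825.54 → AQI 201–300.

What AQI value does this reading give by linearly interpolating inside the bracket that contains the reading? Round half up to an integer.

69

NO₂: row 186.48–620.24 (AQI 51–100). (100−51)·(342.48−186.48)/(620.24−186.48) + 51 = 49·156.00/433.76 + 51 ≈ 68.62 → 69.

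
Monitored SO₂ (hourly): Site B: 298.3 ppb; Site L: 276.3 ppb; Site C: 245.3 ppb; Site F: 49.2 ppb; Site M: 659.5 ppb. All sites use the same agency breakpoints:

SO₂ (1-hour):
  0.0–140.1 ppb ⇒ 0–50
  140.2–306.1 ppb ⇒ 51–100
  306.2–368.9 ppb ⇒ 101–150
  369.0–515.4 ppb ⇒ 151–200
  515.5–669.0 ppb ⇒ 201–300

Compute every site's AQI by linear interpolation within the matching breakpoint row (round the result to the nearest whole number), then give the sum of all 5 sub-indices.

583

Site B: row 140.2–306.1 (AQI 51–100). (100−51)·(298.3−140.2)/(306.1−140.2) + 51 = 49·158.1/165.9 + 51 ≈ 97.70 → 98.
Site L 276.3: bracket 140.2–306.1 → index 51–100; slope 49/165.9, offset 136.1.
AQI = 51 + 49/165.9·136.1 ≈ 91.20 ⇒ 91.
Site C: 245.3 lies in 140.2–306.1, so I_lo=51, I_hi=100, C_lo=140.2, C_hi=306.1.
(100−51)/(306.1−140.2) × (245.3−140.2) + 51 = 49/165.9 × 105.1 + 51 ≈ 82.04 → 82.
Site F: 49.2 ∈ [0.0, 140.1] ↔ index [0, 50].
0 + (49.2−0.0)·(50−0)/(140.1−0.0) = 0 + 49.2·50/140.1 ≈ 17.56, so AQI = 18.
Site M: row 515.5–669.0 (AQI 201–300). (300−201)·(659.5−515.5)/(669.0−515.5) + 201 = 99·144.0/153.5 + 201 ≈ 293.87 → 294.
AQIs: Site B=98, Site L=91, Site C=82, Site F=18, Site M=294. Sum = 98 + 91 + 82 + 18 + 294 = 583.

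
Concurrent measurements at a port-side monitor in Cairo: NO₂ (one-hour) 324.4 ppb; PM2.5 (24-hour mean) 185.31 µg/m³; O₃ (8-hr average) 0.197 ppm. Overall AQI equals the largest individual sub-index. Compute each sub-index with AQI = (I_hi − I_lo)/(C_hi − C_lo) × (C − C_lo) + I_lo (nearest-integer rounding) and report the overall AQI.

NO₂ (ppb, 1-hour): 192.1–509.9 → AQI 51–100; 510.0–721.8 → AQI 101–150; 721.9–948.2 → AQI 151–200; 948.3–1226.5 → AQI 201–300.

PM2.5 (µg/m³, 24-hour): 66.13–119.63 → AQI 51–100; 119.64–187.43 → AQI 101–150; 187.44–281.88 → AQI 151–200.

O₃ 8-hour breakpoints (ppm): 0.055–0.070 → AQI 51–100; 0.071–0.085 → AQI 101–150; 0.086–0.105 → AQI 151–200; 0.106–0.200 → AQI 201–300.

NO₂ 324.4: bracket 192.1–509.9 → index 51–100; slope 49/317.8, offset 132.3.
AQI = 51 + 49/317.8·132.3 ≈ 71.40 ⇒ 71.
PM2.5: row 119.64–187.43 (AQI 101–150). (150−101)·(185.31−119.64)/(187.43−119.64) + 101 = 49·65.67/67.79 + 101 ≈ 148.47 → 148.
O₃: row 0.106–0.200 (AQI 201–300). (300−201)·(0.197−0.106)/(0.200−0.106) + 201 = 99·0.091/0.094 + 201 ≈ 296.84 → 297.
Sub-indices: NO₂→71, PM2.5→148, O₃→297. Overall AQI = max = 297; dominant pollutant is O₃.

297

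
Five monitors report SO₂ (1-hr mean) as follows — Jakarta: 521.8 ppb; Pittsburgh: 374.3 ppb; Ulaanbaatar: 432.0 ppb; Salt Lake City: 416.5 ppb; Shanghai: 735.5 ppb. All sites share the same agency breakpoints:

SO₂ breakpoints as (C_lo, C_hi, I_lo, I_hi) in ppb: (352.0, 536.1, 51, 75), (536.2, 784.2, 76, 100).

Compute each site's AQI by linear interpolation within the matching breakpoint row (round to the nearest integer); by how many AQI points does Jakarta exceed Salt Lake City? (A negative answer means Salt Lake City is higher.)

Jakarta: row 352.0–536.1 (AQI 51–75). (75−51)·(521.8−352.0)/(536.1−352.0) + 51 = 24·169.8/184.1 + 51 ≈ 73.14 → 73.
Pittsburgh: 374.3 ∈ [352.0, 536.1] ↔ index [51, 75].
51 + (374.3−352.0)·(75−51)/(536.1−352.0) = 51 + 22.3·24/184.1 ≈ 53.91, so AQI = 54.
Ulaanbaatar 432.0: bracket 352.0–536.1 → index 51–75; slope 24/184.1, offset 80.0.
AQI = 51 + 24/184.1·80.0 ≈ 61.43 ⇒ 61.
Salt Lake City: 416.5 ∈ [352.0, 536.1] ↔ index [51, 75].
51 + (416.5−352.0)·(75−51)/(536.1−352.0) = 51 + 64.5·24/184.1 ≈ 59.41, so AQI = 59.
Shanghai 735.5: bracket 536.2–784.2 → index 76–100; slope 24/248.0, offset 199.3.
AQI = 76 + 24/248.0·199.3 ≈ 95.29 ⇒ 95.
AQIs: Jakarta=73, Pittsburgh=54, Ulaanbaatar=61, Salt Lake City=59, Shanghai=95. Jakarta (73) − Salt Lake City (59) = 14.

14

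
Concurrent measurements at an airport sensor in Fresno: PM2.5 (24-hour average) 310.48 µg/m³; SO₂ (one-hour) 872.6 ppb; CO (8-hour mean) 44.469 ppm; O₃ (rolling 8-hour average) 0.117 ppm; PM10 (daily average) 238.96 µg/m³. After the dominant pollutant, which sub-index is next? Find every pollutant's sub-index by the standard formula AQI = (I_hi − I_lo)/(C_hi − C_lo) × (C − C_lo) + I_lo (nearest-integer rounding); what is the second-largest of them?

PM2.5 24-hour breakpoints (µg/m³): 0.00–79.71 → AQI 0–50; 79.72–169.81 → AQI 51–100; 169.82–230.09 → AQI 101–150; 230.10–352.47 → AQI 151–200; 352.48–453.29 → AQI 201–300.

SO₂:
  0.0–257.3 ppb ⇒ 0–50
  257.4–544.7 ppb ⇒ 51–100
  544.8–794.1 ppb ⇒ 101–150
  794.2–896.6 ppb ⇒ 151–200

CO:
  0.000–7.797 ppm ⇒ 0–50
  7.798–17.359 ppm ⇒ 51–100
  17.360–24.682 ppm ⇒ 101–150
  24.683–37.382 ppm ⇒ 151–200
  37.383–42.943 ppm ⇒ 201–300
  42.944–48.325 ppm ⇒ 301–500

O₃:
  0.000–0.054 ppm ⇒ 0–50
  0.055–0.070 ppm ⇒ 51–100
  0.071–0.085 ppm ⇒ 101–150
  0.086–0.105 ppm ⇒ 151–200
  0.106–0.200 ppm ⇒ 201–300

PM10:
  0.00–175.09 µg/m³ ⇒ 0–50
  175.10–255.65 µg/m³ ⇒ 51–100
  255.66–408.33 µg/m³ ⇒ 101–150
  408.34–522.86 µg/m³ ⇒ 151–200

PM2.5: 310.48 lies in 230.10–352.47, so I_lo=151, I_hi=200, C_lo=230.10, C_hi=352.47.
(200−151)/(352.47−230.10) × (310.48−230.10) + 151 = 49/122.37 × 80.38 + 151 ≈ 183.19 → 183.
SO₂: 872.6 lies in 794.2–896.6, so I_lo=151, I_hi=200, C_lo=794.2, C_hi=896.6.
(200−151)/(896.6−794.2) × (872.6−794.2) + 151 = 49/102.4 × 78.4 + 151 ≈ 188.52 → 189.
CO: row 42.944–48.325 (AQI 301–500). (500−301)·(44.469−42.944)/(48.325−42.944) + 301 = 199·1.525/5.381 + 301 ≈ 357.40 → 357.
O₃: 0.117 lies in 0.106–0.200, so I_lo=201, I_hi=300, C_lo=0.106, C_hi=0.200.
(300−201)/(0.200−0.106) × (0.117−0.106) + 201 = 99/0.094 × 0.011 + 201 ≈ 212.59 → 213.
PM10: 238.96 ∈ [175.10, 255.65] ↔ index [51, 100].
51 + (238.96−175.10)·(100−51)/(255.65−175.10) = 51 + 63.86·49/80.55 ≈ 89.85, so AQI = 90.
Sub-indices: PM2.5→183, SO₂→189, CO→357, O₃→213, PM10→90. Ranked high→low: 357, 213, 189, 183, 90. Second-highest sub-index = 213.

213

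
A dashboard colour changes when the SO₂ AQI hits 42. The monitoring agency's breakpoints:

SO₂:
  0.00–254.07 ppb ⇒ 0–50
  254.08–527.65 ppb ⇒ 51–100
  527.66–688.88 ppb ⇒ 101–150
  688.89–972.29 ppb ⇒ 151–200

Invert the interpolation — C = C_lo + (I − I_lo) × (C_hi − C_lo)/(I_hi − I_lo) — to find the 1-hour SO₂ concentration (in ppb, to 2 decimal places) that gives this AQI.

213.42

AQI 42 lies in the 0–50 band, which corresponds to 0.00–254.07 ppb.
C = 0.00 + (42−0)×(254.07−0.00)/(50−0) = 0.00 + 42×254.07/50 ≈ 213.4188 ppb → 213.42 ppb to 2 dp.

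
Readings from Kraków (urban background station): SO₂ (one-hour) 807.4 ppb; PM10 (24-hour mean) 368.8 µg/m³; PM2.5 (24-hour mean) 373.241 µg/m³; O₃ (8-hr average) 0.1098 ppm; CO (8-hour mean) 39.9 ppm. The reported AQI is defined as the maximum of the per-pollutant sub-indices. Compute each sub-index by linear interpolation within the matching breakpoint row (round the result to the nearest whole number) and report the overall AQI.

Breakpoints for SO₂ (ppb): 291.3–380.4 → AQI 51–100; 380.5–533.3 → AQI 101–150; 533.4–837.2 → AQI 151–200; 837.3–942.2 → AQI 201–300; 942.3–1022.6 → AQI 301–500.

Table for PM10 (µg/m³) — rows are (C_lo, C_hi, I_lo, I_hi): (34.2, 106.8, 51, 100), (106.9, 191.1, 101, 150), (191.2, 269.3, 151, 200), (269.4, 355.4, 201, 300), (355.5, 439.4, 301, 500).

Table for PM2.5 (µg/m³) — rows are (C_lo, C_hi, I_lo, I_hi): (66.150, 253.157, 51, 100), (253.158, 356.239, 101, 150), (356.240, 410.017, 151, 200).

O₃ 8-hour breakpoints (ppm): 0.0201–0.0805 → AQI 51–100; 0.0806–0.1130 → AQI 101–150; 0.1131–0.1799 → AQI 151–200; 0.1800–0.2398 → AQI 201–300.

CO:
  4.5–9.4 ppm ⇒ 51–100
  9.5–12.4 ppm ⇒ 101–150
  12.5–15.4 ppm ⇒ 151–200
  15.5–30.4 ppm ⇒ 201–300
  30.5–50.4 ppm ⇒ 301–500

SO₂: 807.4 ∈ [533.4, 837.2] ↔ index [151, 200].
151 + (807.4−533.4)·(200−151)/(837.2−533.4) = 151 + 274.0·49/303.8 ≈ 195.19, so AQI = 195.
PM10 368.8: bracket 355.5–439.4 → index 301–500; slope 199/83.9, offset 13.3.
AQI = 301 + 199/83.9·13.3 ≈ 332.55 ⇒ 333.
PM2.5: row 356.240–410.017 (AQI 151–200). (200−151)·(373.241−356.240)/(410.017−356.240) + 151 = 49·17.001/53.777 + 151 ≈ 166.49 → 166.
O₃: 0.1098 lies in 0.0806–0.1130, so I_lo=101, I_hi=150, C_lo=0.0806, C_hi=0.1130.
(150−101)/(0.1130−0.0806) × (0.1098−0.0806) + 101 = 49/0.0324 × 0.0292 + 101 ≈ 145.16 → 145.
CO: 39.9 ∈ [30.5, 50.4] ↔ index [301, 500].
301 + (39.9−30.5)·(500−301)/(50.4−30.5) = 301 + 9.4·199/19.9 ≈ 395.00, so AQI = 395.
Sub-indices: SO₂→195, PM10→333, PM2.5→166, O₃→145, CO→395. Overall AQI = max = 395; dominant pollutant is CO.
AQI 395: Hazardous.

395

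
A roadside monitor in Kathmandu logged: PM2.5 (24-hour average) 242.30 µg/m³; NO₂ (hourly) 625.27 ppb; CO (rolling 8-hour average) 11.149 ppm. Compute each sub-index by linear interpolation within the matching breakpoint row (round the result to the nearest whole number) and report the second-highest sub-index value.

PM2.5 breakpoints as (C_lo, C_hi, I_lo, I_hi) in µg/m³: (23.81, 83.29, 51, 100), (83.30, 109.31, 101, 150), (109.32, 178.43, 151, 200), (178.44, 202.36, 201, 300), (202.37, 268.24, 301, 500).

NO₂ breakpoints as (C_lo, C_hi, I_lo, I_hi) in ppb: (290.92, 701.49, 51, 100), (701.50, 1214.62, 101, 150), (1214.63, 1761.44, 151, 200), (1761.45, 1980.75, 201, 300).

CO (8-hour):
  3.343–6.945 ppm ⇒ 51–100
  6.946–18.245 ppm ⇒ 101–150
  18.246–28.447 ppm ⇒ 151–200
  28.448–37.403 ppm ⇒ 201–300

119

PM2.5: row 202.37–268.24 (AQI 301–500). (500−301)·(242.30−202.37)/(268.24−202.37) + 301 = 199·39.93/65.87 + 301 ≈ 421.63 → 422.
NO₂: row 290.92–701.49 (AQI 51–100). (100−51)·(625.27−290.92)/(701.49−290.92) + 51 = 49·334.35/410.57 + 51 ≈ 90.90 → 91.
CO: row 6.946–18.245 (AQI 101–150). (150−101)·(11.149−6.946)/(18.245−6.946) + 101 = 49·4.203/11.299 + 101 ≈ 119.23 → 119.
Sub-indices: PM2.5→422, NO₂→91, CO→119. Ranked high→low: 422, 119, 91. Second-highest sub-index = 119.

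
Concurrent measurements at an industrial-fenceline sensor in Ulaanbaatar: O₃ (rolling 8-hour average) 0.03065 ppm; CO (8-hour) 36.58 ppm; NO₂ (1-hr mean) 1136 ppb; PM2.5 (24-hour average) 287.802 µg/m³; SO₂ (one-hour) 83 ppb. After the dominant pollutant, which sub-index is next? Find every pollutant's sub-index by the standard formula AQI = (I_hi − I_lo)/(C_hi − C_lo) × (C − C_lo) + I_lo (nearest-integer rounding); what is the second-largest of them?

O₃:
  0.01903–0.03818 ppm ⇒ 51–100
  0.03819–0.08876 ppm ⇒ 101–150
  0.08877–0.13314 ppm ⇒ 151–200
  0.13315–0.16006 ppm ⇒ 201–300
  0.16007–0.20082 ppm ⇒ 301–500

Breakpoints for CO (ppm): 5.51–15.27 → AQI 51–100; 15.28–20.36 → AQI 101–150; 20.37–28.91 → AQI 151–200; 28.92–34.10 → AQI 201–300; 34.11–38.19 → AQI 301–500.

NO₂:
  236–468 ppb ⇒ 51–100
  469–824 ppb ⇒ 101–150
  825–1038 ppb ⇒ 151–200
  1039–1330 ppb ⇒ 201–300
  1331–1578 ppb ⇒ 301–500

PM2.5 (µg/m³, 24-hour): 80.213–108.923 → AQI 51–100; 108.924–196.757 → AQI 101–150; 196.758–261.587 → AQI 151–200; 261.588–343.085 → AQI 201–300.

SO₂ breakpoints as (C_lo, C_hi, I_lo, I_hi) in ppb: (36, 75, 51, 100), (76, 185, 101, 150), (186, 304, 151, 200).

234

O₃: 0.03065 lies in 0.01903–0.03818, so I_lo=51, I_hi=100, C_lo=0.01903, C_hi=0.03818.
(100−51)/(0.03818−0.01903) × (0.03065−0.01903) + 51 = 49/0.01915 × 0.01162 + 51 ≈ 80.73 → 81.
CO: row 34.11–38.19 (AQI 301–500). (500−301)·(36.58−34.11)/(38.19−34.11) + 301 = 199·2.47/4.08 + 301 ≈ 421.47 → 421.
NO₂: row 1039–1330 (AQI 201–300). (300−201)·(1136−1039)/(1330−1039) + 201 = 99·97/291 + 201 ≈ 234.00 → 234.
PM2.5: 287.802 lies in 261.588–343.085, so I_lo=201, I_hi=300, C_lo=261.588, C_hi=343.085.
(300−201)/(343.085−261.588) × (287.802−261.588) + 201 = 99/81.497 × 26.214 + 201 ≈ 232.84 → 233.
SO₂: 83 ∈ [76, 185] ↔ index [101, 150].
101 + (83−76)·(150−101)/(185−76) = 101 + 7·49/109 ≈ 104.15, so AQI = 104.
Sub-indices: O₃→81, CO→421, NO₂→234, PM2.5→233, SO₂→104. Ranked high→low: 421, 234, 233, 104, 81. Second-highest sub-index = 234.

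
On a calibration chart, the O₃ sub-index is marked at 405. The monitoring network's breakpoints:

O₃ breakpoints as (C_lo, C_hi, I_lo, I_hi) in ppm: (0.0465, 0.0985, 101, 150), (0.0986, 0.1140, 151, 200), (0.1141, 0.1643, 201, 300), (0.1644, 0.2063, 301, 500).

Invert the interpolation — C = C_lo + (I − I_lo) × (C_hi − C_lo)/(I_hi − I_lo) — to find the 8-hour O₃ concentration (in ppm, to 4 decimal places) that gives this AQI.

AQI 405 lies in the 301–500 band, which corresponds to 0.1644–0.2063 ppm.
C = 0.1644 + (405−301)×(0.2063−0.1644)/(500−301) = 0.1644 + 104×0.0419/199 ≈ 0.186297 ppm → 0.1863 ppm to 4 dp.

0.1863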